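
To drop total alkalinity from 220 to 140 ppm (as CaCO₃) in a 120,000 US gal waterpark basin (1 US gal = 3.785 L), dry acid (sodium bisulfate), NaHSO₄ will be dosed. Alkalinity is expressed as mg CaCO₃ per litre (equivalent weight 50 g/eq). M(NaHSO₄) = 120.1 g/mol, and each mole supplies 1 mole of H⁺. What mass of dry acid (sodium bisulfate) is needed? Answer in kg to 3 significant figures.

87.3 kg

Volume: 120,000 US gal × 3.785 L/gal = 454,200 L.
Alkalinity to neutralize: (220 − 140) = 80 mg/L as CaCO₃ × 454,200 L = 36,340 g as CaCO₃.
Equivalents of H⁺ required: 36,340 ÷ 50 g/eq = 726.7 eq = 726.7 mol NaHSO₄.
Mass of NaHSO₄: 726.7 × 120.1 = 87,280 g.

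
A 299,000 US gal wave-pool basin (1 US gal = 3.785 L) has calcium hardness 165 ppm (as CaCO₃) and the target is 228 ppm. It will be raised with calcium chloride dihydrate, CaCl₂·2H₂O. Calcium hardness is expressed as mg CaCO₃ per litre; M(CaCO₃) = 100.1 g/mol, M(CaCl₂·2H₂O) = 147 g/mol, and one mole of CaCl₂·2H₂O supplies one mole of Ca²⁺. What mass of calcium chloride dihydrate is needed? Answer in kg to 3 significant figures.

105 kg

Volume: 299,000 US gal × 3.785 L/gal = 1,131,715 L.
Hardness to add: (228 − 165) = 63 mg/L as CaCO₃ × 1,131,715 L = 71,300 g as CaCO₃.
Moles of Ca²⁺ (1 mol Ca²⁺ ≡ 1 mol CaCO₃): 71,300 / 100.1 g/mol = 712.3 mol.
Mass of CaCl₂·2H₂O: 712.3 × 147 = 104,700 g.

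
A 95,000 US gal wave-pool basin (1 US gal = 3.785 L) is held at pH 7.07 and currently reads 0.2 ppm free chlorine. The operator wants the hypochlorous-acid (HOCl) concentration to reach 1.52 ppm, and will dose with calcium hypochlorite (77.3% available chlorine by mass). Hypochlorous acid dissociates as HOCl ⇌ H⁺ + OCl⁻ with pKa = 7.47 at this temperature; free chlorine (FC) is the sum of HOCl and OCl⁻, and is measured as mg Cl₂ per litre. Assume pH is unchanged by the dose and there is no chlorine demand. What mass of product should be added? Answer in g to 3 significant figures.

Volume: 95,000 US gal × 3.785 L/gal = 359,575 L.
[OCl⁻]/[HOCl] = 10^(pH − pKa) = 10^(7.07 − 7.47) = 0.3981; fraction as HOCl = 1/(1 + 0.3981) = 0.7153.
Free chlorine required for 1.52 ppm HOCl: 1.52 / 0.7153 = 2.125 ppm.
FC to add: 2.125 − 0.2 = 1.925 mg/L as Cl₂.
Cl₂ equivalent: 1.925 mg/L × 359,575 L = 692.2 g.
Product at 77.3% available Cl: 692.2 / 0.773 = 895.5 g.

896 g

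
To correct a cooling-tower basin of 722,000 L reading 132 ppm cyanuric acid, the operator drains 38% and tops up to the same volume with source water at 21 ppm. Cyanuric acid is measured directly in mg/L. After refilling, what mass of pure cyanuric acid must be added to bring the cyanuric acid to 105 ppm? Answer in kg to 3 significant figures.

11.0 kg

After draining 38% and refilling: 132 × 0.62 + 21 × 0.38 = 89.82 ppm.
Deficit to target: 105 − 89.82 = 15.18 mg/L.
Mass: 15.18 mg/L × 722,000 L = 10,960 g cyanuric acid.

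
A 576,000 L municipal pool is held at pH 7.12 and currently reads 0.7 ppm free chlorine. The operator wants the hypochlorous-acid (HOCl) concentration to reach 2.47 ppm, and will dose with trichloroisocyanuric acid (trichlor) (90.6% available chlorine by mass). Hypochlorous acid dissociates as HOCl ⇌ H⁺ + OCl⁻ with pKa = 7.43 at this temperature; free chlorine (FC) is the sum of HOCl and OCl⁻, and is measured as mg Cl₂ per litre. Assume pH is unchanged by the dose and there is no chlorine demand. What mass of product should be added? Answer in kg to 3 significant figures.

1.89 kg

[OCl⁻]/[HOCl] = 10^(pH − pKa) = 10^(7.12 − 7.43) = 0.4898; fraction as HOCl = 1/(1 + 0.4898) = 0.6712.
Free chlorine required for 2.47 ppm HOCl: 2.47 / 0.6712 = 3.68 ppm.
FC to add: 3.68 − 0.7 = 2.98 mg/L as Cl₂.
Cl₂ equivalent: 2.98 mg/L × 576,000 L = 1716 g.
Product at 90.6% available Cl: 1716 / 0.906 = 1894 g.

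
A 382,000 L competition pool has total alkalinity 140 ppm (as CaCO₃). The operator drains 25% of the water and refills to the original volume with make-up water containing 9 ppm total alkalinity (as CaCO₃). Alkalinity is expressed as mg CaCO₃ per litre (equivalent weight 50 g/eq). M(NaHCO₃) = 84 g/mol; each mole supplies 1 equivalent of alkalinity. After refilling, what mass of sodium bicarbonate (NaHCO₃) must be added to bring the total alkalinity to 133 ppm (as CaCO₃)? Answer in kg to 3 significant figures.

After draining 25% and refilling: 140 × 0.75 + 9 × 0.25 = 107.25 ppm.
Deficit to target: 133 − 107.25 = 25.75 mg/L.
As CaCO₃: 25.75 mg/L × 382,000 L = 9836 g; ÷ 50 g/eq ÷ 1 = 196.7 mol NaHCO₃.
Mass: 196.7 × 84 = 16,530 g.

16.5 kg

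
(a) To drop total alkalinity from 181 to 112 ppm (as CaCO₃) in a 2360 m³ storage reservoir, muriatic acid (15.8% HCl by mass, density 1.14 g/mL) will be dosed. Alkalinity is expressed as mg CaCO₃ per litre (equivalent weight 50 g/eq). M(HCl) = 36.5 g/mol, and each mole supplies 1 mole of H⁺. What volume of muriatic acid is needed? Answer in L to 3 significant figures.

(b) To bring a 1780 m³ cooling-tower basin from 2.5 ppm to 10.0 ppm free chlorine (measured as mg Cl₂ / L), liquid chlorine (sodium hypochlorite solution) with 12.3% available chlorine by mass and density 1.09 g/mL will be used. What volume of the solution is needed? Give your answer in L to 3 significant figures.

(a) Volume: 2360 m³ = 2,360,000 L.
(a) Alkalinity to neutralize: (181 − 112) = 69 mg/L as CaCO₃ × 2,360,000 L = 162,800 g as CaCO₃.
(a) Equivalents of H⁺ required: 162,800 ÷ 50 g/eq = 3257 eq = 3257 mol HCl.
(a) Mass of HCl: 3257 × 36.5 = 118,900 g.
(a) Mass of 15.8% solution: 118,900 / 0.158 = 752,400 g.
(a) Volume: 752,400 g ÷ 1.14 g/mL = 660,000 mL.

(b) Volume: 1780 m³ = 1,780,000 L.
(b) Chlorine deficit: 10.0 − 2.5 = 7.5 ppm = 7.5 mg/L as Cl₂.
(b) Cl₂ equivalent needed: 7.5 mg/L × 1,780,000 L = 13,350,000 mg = 13,350 g.
(b) Product at 12.3% available chlorine: 13,350 / 0.123 = 108,500 g.
(b) Volume at density 1.09 g/mL: 108,500 g ÷ 1.09 g/mL = 99,570 mL.

(a) 660 L; (b) 99.6 L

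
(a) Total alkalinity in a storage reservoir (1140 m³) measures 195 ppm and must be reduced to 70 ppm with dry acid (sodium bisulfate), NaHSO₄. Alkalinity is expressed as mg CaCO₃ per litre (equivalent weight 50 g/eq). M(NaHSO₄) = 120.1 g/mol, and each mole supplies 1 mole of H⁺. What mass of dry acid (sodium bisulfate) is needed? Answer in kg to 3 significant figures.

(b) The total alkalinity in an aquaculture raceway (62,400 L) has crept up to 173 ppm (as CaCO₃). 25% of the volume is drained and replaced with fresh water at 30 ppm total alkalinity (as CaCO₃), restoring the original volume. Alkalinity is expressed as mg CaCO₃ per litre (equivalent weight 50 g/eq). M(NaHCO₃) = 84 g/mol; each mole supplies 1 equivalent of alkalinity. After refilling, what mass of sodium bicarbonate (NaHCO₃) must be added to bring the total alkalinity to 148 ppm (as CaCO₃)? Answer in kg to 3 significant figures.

(a) Volume: 1140 m³ = 1,140,000 L.
(a) Alkalinity to neutralize: (195 − 70) = 125 mg/L as CaCO₃ × 1,140,000 L = 142,500 g as CaCO₃.
(a) Equivalents of H⁺ required: 142,500 ÷ 50 g/eq = 2850 eq = 2850 mol NaHSO₄.
(a) Mass of NaHSO₄: 2850 × 120.1 = 342,300 g.

(b) After draining 25% and refilling: 173 × 0.75 + 30 × 0.25 = 137.25 ppm.
(b) Deficit to target: 148 − 137.25 = 10.75 mg/L.
(b) As CaCO₃: 10.75 mg/L × 62,400 L = 670.8 g; ÷ 50 g/eq ÷ 1 = 13.42 mol NaHCO₃.
(b) Mass: 13.42 × 84 = 1127 g.

(a) 342 kg; (b) 1.13 kg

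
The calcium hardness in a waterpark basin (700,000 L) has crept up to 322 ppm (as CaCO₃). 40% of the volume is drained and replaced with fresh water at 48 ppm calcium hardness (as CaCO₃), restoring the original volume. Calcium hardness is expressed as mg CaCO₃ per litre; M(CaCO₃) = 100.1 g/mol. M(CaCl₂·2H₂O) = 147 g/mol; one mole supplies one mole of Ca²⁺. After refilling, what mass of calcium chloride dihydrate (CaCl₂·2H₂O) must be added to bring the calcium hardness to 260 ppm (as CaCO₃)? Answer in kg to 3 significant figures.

48.9 kg

After draining 40% and refilling: 322 × 0.60 + 48 × 0.40 = 212.4 ppm.
Deficit to target: 260 − 212.4 = 47.6 mg/L.
As CaCO₃: 47.6 mg/L × 700,000 L = 33,320 g; ÷ 100.1 = 332.9 mol Ca²⁺.
Mass: 332.9 × 147 = 48,930 g.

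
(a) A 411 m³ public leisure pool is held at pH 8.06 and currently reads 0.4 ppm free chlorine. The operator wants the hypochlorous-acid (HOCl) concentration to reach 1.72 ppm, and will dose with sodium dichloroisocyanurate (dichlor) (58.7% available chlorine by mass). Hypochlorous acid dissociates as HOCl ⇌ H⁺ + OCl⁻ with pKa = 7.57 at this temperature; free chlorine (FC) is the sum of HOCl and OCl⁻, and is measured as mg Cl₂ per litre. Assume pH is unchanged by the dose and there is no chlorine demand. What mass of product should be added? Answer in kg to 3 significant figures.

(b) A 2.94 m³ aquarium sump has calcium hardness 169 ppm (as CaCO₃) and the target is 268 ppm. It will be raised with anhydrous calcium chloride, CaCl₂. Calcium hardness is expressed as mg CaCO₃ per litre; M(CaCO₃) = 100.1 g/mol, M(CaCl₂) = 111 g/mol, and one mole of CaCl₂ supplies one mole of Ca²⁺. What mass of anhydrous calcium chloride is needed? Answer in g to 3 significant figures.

(a) 4.65 kg; (b) 323 g

(a) Volume: 411 m³ = 411,000 L.
(a) [OCl⁻]/[HOCl] = 10^(pH − pKa) = 10^(8.06 − 7.57) = 3.09; fraction as HOCl = 1/(1 + 3.09) = 0.2445.
(a) Free chlorine required for 1.72 ppm HOCl: 1.72 / 0.2445 = 7.035 ppm.
(a) FC to add: 7.035 − 0.4 = 6.635 mg/L as Cl₂.
(a) Cl₂ equivalent: 6.635 mg/L × 411,000 L = 2727 g.
(a) Product at 58.7% available Cl: 2727 / 0.587 = 4646 g.

(b) Volume: 2.94 m³ = 2,940 L.
(b) Hardness to add: (268 − 169) = 99 mg/L as CaCO₃ × 2,940 L = 291.1 g as CaCO₃.
(b) Moles of Ca²⁺ (1 mol Ca²⁺ ≡ 1 mol CaCO₃): 291.1 / 100.1 g/mol = 2.908 mol.
(b) Mass of CaCl₂: 2.908 × 111 = 322.8 g.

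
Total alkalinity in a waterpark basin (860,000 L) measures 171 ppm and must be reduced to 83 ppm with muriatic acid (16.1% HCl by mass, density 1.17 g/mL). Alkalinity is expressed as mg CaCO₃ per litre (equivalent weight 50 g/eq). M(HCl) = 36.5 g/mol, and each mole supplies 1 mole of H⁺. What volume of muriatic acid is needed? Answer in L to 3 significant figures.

293 L

Alkalinity to neutralize: (171 − 83) = 88 mg/L as CaCO₃ × 860,000 L = 75,680 g as CaCO₃.
Equivalents of H⁺ required: 75,680 ÷ 50 g/eq = 1514 eq = 1514 mol HCl.
Mass of HCl: 1514 × 36.5 = 55,250 g.
Mass of 16.1% solution: 55,250 / 0.161 = 343,100 g.
Volume: 343,100 g ÷ 1.17 g/mL = 293,300 mL.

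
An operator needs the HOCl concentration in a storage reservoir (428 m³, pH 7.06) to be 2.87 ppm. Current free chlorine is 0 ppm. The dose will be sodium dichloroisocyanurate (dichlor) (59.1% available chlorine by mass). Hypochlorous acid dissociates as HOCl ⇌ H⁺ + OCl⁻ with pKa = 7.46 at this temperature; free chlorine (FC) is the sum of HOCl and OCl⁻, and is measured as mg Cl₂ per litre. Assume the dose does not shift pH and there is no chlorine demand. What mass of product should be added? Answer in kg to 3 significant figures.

2.91 kg

Volume: 428 m³ = 428,000 L.
[OCl⁻]/[HOCl] = 10^(pH − pKa) = 10^(7.06 − 7.46) = 0.3981; fraction as HOCl = 1/(1 + 0.3981) = 0.7153.
Free chlorine required for 2.87 ppm HOCl: 2.87 / 0.7153 = 4.013 ppm.
FC to add: 4.013 − 0 = 4.013 mg/L as Cl₂.
Cl₂ equivalent: 4.013 mg/L × 428,000 L = 1717 g.
Product at 59.1% available Cl: 1717 / 0.591 = 2906 g.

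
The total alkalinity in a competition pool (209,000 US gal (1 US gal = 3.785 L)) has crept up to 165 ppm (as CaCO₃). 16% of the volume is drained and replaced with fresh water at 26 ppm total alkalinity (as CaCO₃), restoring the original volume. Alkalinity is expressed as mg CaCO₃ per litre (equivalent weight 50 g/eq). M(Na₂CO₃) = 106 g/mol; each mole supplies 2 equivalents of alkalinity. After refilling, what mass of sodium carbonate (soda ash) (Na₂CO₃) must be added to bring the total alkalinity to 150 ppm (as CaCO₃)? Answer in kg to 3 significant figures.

6.07 kg

Volume: 209,000 US gal × 3.785 L/gal = 791,065 L.
After draining 16% and refilling: 165 × 0.84 + 26 × 0.16 = 142.76 ppm.
Deficit to target: 150 − 142.76 = 7.24 mg/L.
As CaCO₃: 7.24 mg/L × 791,065 L = 5727 g; ÷ 50 g/eq ÷ 2 = 57.27 mol Na₂CO₃.
Mass: 57.27 × 106 = 6071 g.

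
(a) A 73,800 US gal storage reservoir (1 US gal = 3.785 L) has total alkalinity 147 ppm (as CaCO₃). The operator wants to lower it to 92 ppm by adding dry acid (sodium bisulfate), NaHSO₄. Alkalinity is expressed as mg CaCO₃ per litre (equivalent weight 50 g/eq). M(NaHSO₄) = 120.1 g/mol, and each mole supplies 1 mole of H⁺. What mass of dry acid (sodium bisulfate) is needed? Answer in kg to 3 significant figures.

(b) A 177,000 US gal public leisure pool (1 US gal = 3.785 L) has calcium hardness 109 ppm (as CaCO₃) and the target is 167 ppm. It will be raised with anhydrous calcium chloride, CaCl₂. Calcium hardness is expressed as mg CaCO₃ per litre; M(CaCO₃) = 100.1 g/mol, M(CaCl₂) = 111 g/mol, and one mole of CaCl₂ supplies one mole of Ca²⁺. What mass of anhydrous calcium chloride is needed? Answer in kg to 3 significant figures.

(a) 36.9 kg; (b) 43.1 kg

(a) Volume: 73,800 US gal × 3.785 L/gal = 279,333 L.
(a) Alkalinity to neutralize: (147 − 92) = 55 mg/L as CaCO₃ × 279,333 L = 15,360 g as CaCO₃.
(a) Equivalents of H⁺ required: 15,360 ÷ 50 g/eq = 307.3 eq = 307.3 mol NaHSO₄.
(a) Mass of NaHSO₄: 307.3 × 120.1 = 36,900 g.

(b) Volume: 177,000 US gal × 3.785 L/gal = 669,945 L.
(b) Hardness to add: (167 − 109) = 58 mg/L as CaCO₃ × 669,945 L = 38,860 g as CaCO₃.
(b) Moles of Ca²⁺ (1 mol Ca²⁺ ≡ 1 mol CaCO₃): 38,860 / 100.1 g/mol = 388.2 mol.
(b) Mass of CaCl₂: 388.2 × 111 = 43,090 g.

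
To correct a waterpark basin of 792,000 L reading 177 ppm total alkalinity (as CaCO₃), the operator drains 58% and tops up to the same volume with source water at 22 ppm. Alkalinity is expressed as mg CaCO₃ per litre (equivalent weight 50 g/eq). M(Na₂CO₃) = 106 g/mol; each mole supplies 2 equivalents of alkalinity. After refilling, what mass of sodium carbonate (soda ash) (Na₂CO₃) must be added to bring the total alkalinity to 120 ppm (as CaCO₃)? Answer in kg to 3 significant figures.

After draining 58% and refilling: 177 × 0.42 + 22 × 0.58 = 87.1 ppm.
Deficit to target: 120 − 87.1 = 32.9 mg/L.
As CaCO₃: 32.9 mg/L × 792,000 L = 26,060 g; ÷ 50 g/eq ÷ 2 = 260.6 mol Na₂CO₃.
Mass: 260.6 × 106 = 27,620 g.

27.6 kg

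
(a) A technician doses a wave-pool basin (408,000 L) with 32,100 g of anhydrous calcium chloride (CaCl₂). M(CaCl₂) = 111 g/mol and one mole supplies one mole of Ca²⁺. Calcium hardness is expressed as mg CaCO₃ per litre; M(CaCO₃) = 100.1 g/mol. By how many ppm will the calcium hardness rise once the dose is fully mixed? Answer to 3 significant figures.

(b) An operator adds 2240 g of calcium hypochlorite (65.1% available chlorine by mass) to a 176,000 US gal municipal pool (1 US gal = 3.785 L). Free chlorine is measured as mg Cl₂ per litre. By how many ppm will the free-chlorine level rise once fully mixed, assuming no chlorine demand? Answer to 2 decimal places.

(a) 71.0 ppm; (b) 2.19 ppm

(a) Moles of Ca²⁺: 32,100 g ÷ 111 g/mol = 289.2 mol.
(a) As CaCO₃: 289.2 mol × 100.1 g/mol = 28,950 g.
(a) Rise: 28,950 g / 408,000 L × 1000 = 70.95 mg/L.

(b) Volume: 176,000 US gal × 3.785 L/gal = 666,160 L.
(b) Available chlorine delivered: 2240 g × 0.651 = 1458 g as Cl₂.
(b) Concentration rise: 1458 g / 666,160 L = 2.189 mg/L = 2.19 ppm.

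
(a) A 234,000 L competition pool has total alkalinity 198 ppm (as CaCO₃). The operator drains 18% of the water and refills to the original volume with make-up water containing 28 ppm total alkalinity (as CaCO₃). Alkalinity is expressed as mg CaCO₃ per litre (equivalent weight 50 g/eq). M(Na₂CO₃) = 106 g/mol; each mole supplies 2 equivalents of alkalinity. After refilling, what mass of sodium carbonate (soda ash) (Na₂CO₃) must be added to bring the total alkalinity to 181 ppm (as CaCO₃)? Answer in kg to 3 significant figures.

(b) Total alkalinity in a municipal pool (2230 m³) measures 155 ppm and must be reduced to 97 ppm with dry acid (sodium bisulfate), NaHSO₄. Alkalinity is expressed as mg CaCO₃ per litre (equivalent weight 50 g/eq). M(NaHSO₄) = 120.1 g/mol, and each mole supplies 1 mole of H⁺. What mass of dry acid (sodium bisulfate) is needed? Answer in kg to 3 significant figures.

(a) 3.37 kg; (b) 311 kg

(a) After draining 18% and refilling: 198 × 0.82 + 28 × 0.18 = 167.4 ppm.
(a) Deficit to target: 181 − 167.4 = 13.6 mg/L.
(a) As CaCO₃: 13.6 mg/L × 234,000 L = 3182 g; ÷ 50 g/eq ÷ 2 = 31.82 mol Na₂CO₃.
(a) Mass: 31.82 × 106 = 3373 g.

(b) Volume: 2230 m³ = 2,230,000 L.
(b) Alkalinity to neutralize: (155 − 97) = 58 mg/L as CaCO₃ × 2,230,000 L = 129,300 g as CaCO₃.
(b) Equivalents of H⁺ required: 129,300 ÷ 50 g/eq = 2587 eq = 2587 mol NaHSO₄.
(b) Mass of NaHSO₄: 2587 × 120.1 = 310,700 g.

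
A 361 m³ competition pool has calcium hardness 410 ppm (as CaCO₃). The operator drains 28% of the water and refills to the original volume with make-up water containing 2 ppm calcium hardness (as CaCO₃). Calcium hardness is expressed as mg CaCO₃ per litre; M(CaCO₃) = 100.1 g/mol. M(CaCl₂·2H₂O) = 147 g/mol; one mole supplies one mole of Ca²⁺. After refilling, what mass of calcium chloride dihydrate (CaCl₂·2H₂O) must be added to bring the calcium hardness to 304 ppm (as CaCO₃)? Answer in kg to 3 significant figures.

4.37 kg

Volume: 361 m³ = 361,000 L.
After draining 28% and refilling: 410 × 0.72 + 2 × 0.28 = 295.76 ppm.
Deficit to target: 304 − 295.76 = 8.24 mg/L.
As CaCO₃: 8.24 mg/L × 361,000 L = 2975 g; ÷ 100.1 = 29.72 mol Ca²⁺.
Mass: 29.72 × 147 = 4368 g.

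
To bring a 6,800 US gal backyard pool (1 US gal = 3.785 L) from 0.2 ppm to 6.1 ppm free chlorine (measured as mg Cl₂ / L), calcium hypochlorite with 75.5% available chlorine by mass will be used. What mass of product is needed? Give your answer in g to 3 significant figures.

201 g

Volume: 6,800 US gal × 3.785 L/gal = 25,738 L.
Chlorine deficit: 6.1 − 0.2 = 5.9 ppm = 5.9 mg/L as Cl₂.
Cl₂ equivalent needed: 5.9 mg/L × 25,738 L = 151,900 mg = 151.9 g.
Product at 75.5% available chlorine: 151.9 / 0.755 = 201.1 g.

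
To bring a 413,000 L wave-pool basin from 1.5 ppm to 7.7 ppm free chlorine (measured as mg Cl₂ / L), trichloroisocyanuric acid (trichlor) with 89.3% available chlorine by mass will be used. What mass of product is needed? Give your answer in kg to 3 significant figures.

2.87 kg

Chlorine deficit: 7.7 − 1.5 = 6.2 ppm = 6.2 mg/L as Cl₂.
Cl₂ equivalent needed: 6.2 mg/L × 413,000 L = 2,561,000 mg = 2561 g.
Product at 89.3% available chlorine: 2561 / 0.893 = 2867 g.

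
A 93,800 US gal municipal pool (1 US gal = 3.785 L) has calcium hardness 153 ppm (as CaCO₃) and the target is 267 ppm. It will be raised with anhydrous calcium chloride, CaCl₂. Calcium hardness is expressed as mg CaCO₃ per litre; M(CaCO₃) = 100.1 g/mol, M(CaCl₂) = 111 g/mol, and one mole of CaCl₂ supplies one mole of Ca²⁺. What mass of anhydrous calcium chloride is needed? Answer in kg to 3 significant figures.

Volume: 93,800 US gal × 3.785 L/gal = 355,033 L.
Hardness to add: (267 − 153) = 114 mg/L as CaCO₃ × 355,033 L = 40,470 g as CaCO₃.
Moles of Ca²⁺ (1 mol Ca²⁺ ≡ 1 mol CaCO₃): 40,470 / 100.1 g/mol = 404.3 mol.
Mass of CaCl₂: 404.3 × 111 = 44,880 g.

44.9 kg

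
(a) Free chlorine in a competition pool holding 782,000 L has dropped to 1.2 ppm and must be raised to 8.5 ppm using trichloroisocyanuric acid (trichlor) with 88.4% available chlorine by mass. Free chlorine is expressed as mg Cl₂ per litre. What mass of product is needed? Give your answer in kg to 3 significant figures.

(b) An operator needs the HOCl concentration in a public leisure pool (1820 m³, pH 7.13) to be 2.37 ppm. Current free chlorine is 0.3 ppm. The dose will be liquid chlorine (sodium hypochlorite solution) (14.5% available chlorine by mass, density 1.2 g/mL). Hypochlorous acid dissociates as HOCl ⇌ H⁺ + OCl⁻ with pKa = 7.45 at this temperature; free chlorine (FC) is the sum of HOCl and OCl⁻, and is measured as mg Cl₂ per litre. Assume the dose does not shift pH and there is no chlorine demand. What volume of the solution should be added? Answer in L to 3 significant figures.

(a) 6.46 kg; (b) 33.5 L

(a) Chlorine deficit: 8.5 − 1.2 = 7.3 ppm = 7.3 mg/L as Cl₂.
(a) Cl₂ equivalent needed: 7.3 mg/L × 782,000 L = 5,709,000 mg = 5709 g.
(a) Product at 88.4% available chlorine: 5709 / 0.884 = 6458 g.

(b) Volume: 1820 m³ = 1,820,000 L.
(b) [OCl⁻]/[HOCl] = 10^(pH − pKa) = 10^(7.13 − 7.45) = 0.4786; fraction as HOCl = 1/(1 + 0.4786) = 0.6763.
(b) Free chlorine required for 2.37 ppm HOCl: 2.37 / 0.6763 = 3.504 ppm.
(b) FC to add: 3.504 − 0.3 = 3.204 mg/L as Cl₂.
(b) Cl₂ equivalent: 3.204 mg/L × 1,820,000 L = 5832 g.
(b) Product at 14.5% available Cl: 5832 / 0.145 = 40,220 g.
(b) Volume: 40,220 g ÷ 1.2 g/mL = 33,520 mL.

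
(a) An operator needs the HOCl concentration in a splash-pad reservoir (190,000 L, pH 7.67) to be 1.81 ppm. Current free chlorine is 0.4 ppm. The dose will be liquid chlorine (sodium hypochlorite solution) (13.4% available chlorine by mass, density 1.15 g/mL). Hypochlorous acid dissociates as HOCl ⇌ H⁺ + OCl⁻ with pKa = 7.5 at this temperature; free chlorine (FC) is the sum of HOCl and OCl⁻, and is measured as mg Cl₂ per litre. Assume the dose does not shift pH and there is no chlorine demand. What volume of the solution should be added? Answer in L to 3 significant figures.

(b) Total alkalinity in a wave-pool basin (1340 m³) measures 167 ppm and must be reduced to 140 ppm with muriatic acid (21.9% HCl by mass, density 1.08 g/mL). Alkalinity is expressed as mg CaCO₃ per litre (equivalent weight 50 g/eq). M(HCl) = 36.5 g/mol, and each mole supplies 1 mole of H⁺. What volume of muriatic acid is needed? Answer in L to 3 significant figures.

(a) 5.04 L; (b) 112 L

(a) [OCl⁻]/[HOCl] = 10^(pH − pKa) = 10^(7.67 − 7.5) = 1.479; fraction as HOCl = 1/(1 + 1.479) = 0.4034.
(a) Free chlorine required for 1.81 ppm HOCl: 1.81 / 0.4034 = 4.487 ppm.
(a) FC to add: 4.487 − 0.4 = 4.087 mg/L as Cl₂.
(a) Cl₂ equivalent: 4.087 mg/L × 190,000 L = 776.6 g.
(a) Product at 13.4% available Cl: 776.6 / 0.134 = 5795 g.
(a) Volume: 5795 g ÷ 1.15 g/mL = 5039 mL.

(b) Volume: 1340 m³ = 1,340,000 L.
(b) Alkalinity to neutralize: (167 − 140) = 27 mg/L as CaCO₃ × 1,340,000 L = 36,180 g as CaCO₃.
(b) Equivalents of H⁺ required: 36,180 ÷ 50 g/eq = 723.6 eq = 723.6 mol HCl.
(b) Mass of HCl: 723.6 × 36.5 = 26,410 g.
(b) Mass of 21.9% solution: 26,410 / 0.219 = 120,600 g.
(b) Volume: 120,600 g ÷ 1.08 g/mL = 111,700 mL.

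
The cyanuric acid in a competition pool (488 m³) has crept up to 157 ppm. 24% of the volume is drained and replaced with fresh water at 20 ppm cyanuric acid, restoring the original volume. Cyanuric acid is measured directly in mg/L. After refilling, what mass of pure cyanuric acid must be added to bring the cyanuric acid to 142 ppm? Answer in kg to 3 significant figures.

8.73 kg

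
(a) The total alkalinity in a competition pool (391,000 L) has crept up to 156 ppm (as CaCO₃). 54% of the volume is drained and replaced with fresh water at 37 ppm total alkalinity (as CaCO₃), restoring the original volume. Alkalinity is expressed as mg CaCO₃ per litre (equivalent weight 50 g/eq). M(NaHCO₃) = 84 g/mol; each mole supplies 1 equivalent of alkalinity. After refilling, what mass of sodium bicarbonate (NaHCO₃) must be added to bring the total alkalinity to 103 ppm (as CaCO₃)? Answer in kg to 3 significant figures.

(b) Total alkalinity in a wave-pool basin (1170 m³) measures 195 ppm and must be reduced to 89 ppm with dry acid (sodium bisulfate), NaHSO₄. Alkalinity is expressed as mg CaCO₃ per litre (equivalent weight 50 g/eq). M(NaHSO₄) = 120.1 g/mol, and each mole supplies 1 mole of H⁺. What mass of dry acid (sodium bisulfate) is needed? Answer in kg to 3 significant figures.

(a) 7.40 kg; (b) 298 kg

(a) After draining 54% and refilling: 156 × 0.46 + 37 × 0.54 = 91.74 ppm.
(a) Deficit to target: 103 − 91.74 = 11.26 mg/L.
(a) As CaCO₃: 11.26 mg/L × 391,000 L = 4403 g; ÷ 50 g/eq ÷ 1 = 88.05 mol NaHCO₃.
(a) Mass: 88.05 × 84 = 7396 g.

(b) Volume: 1170 m³ = 1,170,000 L.
(b) Alkalinity to neutralize: (195 − 89) = 106 mg/L as CaCO₃ × 1,170,000 L = 124,000 g as CaCO₃.
(b) Equivalents of H⁺ required: 124,000 ÷ 50 g/eq = 2480 eq = 2480 mol NaHSO₄.
(b) Mass of NaHSO₄: 2480 × 120.1 = 297,900 g.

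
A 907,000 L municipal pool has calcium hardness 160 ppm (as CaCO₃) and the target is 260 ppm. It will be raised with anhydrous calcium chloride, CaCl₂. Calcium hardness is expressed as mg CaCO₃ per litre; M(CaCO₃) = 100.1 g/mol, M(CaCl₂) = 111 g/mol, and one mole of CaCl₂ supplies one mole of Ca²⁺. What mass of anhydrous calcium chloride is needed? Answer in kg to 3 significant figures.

101 kg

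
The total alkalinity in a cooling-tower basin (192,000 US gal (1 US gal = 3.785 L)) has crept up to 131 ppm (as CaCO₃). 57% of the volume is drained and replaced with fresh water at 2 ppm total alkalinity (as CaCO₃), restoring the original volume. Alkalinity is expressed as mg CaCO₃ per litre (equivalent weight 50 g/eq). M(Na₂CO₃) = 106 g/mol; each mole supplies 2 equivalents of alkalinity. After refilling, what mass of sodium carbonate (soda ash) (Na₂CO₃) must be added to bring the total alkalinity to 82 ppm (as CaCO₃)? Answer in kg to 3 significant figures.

18.9 kg

Volume: 192,000 US gal × 3.785 L/gal = 726,720 L.
After draining 57% and refilling: 131 × 0.43 + 2 × 0.57 = 57.47 ppm.
Deficit to target: 82 − 57.47 = 24.53 mg/L.
As CaCO₃: 24.53 mg/L × 726,720 L = 17,830 g; ÷ 50 g/eq ÷ 2 = 178.3 mol Na₂CO₃.
Mass: 178.3 × 106 = 18,900 g.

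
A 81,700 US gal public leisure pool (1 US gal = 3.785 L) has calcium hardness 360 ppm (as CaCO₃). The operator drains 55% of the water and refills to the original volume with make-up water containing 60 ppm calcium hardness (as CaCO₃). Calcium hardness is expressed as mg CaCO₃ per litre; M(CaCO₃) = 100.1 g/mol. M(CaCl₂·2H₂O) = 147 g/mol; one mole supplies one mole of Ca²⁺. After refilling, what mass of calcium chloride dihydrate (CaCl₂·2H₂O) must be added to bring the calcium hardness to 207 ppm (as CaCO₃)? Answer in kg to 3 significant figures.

Volume: 81,700 US gal × 3.785 L/gal = 309,234 L.
After draining 55% and refilling: 360 × 0.45 + 60 × 0.55 = 195 ppm.
Deficit to target: 207 − 195 = 12 mg/L.
As CaCO₃: 12 mg/L × 309,234 L = 3711 g; ÷ 100.1 = 37.07 mol Ca²⁺.
Mass: 37.07 × 147 = 5449 g.

5.45 kg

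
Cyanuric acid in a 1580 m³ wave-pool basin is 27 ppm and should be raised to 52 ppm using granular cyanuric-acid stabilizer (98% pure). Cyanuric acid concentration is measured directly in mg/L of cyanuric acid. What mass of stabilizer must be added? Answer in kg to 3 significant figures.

Volume: 1580 m³ = 1,580,000 L.
CYA to add: (52 − 27) = 25 mg/L × 1,580,000 L = 39,500 g cyanuric acid.
At 98% purity: 39,500 / 0.98 = 40,310 g product.

40.3 kg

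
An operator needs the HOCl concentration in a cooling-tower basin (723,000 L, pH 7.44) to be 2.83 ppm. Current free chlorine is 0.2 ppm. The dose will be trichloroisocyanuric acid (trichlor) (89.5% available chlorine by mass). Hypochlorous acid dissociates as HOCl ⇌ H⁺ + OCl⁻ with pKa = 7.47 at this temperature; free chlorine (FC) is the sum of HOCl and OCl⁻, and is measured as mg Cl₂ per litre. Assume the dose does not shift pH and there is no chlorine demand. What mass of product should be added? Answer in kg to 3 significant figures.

4.26 kg

[OCl⁻]/[HOCl] = 10^(pH − pKa) = 10^(7.44 − 7.47) = 0.9333; fraction as HOCl = 1/(1 + 0.9333) = 0.5173.
Free chlorine required for 2.83 ppm HOCl: 2.83 / 0.5173 = 5.471 ppm.
FC to add: 5.471 − 0.2 = 5.271 mg/L as Cl₂.
Cl₂ equivalent: 5.271 mg/L × 723,000 L = 3811 g.
Product at 89.5% available Cl: 3811 / 0.895 = 4258 g.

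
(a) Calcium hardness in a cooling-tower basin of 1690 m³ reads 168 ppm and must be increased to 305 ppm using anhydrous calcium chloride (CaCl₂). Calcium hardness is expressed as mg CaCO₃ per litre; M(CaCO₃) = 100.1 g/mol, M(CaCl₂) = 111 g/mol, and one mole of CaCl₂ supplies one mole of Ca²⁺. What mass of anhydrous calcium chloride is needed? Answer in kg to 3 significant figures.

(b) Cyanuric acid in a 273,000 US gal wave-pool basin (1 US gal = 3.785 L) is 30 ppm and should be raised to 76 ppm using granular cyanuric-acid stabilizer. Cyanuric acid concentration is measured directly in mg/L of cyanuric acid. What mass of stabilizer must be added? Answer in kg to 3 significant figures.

(a) 257 kg; (b) 47.5 kg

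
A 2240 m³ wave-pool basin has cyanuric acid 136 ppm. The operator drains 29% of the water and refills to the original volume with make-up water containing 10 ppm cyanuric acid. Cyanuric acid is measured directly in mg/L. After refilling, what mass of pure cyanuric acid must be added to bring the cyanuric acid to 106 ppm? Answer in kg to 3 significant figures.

Volume: 2240 m³ = 2,240,000 L.
After draining 29% and refilling: 136 × 0.71 + 10 × 0.29 = 99.46 ppm.
Deficit to target: 106 − 99.46 = 6.54 mg/L.
Mass: 6.54 mg/L × 2,240,000 L = 14,650 g cyanuric acid.

14.6 kg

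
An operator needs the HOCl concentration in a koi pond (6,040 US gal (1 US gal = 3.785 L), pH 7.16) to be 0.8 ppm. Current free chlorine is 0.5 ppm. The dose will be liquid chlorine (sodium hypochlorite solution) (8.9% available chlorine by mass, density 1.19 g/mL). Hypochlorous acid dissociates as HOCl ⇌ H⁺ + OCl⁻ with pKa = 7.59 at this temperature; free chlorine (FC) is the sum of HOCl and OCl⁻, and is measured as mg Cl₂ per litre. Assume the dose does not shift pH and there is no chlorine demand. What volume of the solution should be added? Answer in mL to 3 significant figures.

129 mL

Volume: 6,040 US gal × 3.785 L/gal = 22,861 L.
[OCl⁻]/[HOCl] = 10^(pH − pKa) = 10^(7.16 − 7.59) = 0.3715; fraction as HOCl = 1/(1 + 0.3715) = 0.7291.
Free chlorine required for 0.8 ppm HOCl: 0.8 / 0.7291 = 1.097 ppm.
FC to add: 1.097 − 0.5 = 0.5972 mg/L as Cl₂.
Cl₂ equivalent: 0.5972 mg/L × 22,861 L = 13.65 g.
Product at 8.9% available Cl: 13.65 / 0.089 = 153.4 g.
Volume: 153.4 g ÷ 1.19 g/mL = 128.9 mL.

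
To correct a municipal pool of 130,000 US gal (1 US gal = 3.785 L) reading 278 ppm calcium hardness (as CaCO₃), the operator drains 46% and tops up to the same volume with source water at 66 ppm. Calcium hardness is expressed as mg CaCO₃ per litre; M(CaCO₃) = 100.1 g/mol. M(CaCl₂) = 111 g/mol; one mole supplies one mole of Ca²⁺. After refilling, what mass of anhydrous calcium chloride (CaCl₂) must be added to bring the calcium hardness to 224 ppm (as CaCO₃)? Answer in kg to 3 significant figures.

Volume: 130,000 US gal × 3.785 L/gal = 492,050 L.
After draining 46% and refilling: 278 × 0.54 + 66 × 0.46 = 180.48 ppm.
Deficit to target: 224 − 180.48 = 43.52 mg/L.
As CaCO₃: 43.52 mg/L × 492,050 L = 21,410 g; ÷ 100.1 = 213.9 mol Ca²⁺.
Mass: 213.9 × 111 = 23,750 g.

23.7 kg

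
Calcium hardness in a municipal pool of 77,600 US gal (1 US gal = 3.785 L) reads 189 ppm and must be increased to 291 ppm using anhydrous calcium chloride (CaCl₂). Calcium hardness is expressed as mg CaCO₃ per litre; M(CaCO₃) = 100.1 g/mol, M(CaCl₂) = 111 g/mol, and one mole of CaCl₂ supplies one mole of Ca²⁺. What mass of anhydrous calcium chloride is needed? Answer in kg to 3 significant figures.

33.2 kg

Volume: 77,600 US gal × 3.785 L/gal = 293,716 L.
Hardness to add: (291 − 189) = 102 mg/L as CaCO₃ × 293,716 L = 29,960 g as CaCO₃.
Moles of Ca²⁺ (1 mol Ca²⁺ ≡ 1 mol CaCO₃): 29,960 / 100.1 g/mol = 299.3 mol.
Mass of CaCl₂: 299.3 × 111 = 33,220 g.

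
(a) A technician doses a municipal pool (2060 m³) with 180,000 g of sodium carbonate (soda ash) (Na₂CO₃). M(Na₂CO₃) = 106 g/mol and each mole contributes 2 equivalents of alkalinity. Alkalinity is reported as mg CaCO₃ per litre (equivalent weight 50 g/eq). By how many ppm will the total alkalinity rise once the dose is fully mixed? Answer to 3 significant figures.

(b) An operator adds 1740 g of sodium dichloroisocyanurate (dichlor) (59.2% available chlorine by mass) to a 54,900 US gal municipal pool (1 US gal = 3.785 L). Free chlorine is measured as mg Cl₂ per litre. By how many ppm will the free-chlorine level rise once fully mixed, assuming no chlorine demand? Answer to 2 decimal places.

(a) 82.4 ppm; (b) 4.96 ppm

(a) Volume: 2060 m³ = 2,060,000 L.
(a) Moles of Na₂CO₃: 180,000 g ÷ 106 g/mol = 1698 mol → 3396 eq of alkalinity.
(a) As CaCO₃: 3396 eq × 50 g/eq = 169,800 g.
(a) Rise: 169,800 g / 2,060,000 L × 1000 = 82.43 mg/L.

(b) Volume: 54,900 US gal × 3.785 L/gal = 207,796 L.
(b) Available chlorine delivered: 1740 g × 0.592 = 1030 g as Cl₂.
(b) Concentration rise: 1030 g / 207,796 L = 4.957 mg/L = 4.96 ppm.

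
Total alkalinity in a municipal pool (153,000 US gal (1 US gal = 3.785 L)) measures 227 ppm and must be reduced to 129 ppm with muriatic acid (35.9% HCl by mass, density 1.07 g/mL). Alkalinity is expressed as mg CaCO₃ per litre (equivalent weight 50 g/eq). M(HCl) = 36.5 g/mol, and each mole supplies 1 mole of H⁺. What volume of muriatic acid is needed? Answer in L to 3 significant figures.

Volume: 153,000 US gal × 3.785 L/gal = 579,105 L.
Alkalinity to neutralize: (227 − 129) = 98 mg/L as CaCO₃ × 579,105 L = 56,750 g as CaCO₃.
Equivalents of H⁺ required: 56,750 ÷ 50 g/eq = 1135 eq = 1135 mol HCl.
Mass of HCl: 1135 × 36.5 = 41,430 g.
Mass of 35.9% solution: 41,430 / 0.359 = 115,400 g.
Volume: 115,400 g ÷ 1.07 g/mL = 107,900 mL.

108 L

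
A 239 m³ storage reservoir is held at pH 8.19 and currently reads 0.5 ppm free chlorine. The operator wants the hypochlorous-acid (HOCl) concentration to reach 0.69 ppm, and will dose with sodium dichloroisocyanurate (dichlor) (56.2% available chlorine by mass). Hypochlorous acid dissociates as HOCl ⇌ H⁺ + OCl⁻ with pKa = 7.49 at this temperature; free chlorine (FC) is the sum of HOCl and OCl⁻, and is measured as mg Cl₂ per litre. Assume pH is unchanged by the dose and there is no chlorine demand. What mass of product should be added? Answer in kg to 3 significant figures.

1.55 kg

Volume: 239 m³ = 239,000 L.
[OCl⁻]/[HOCl] = 10^(pH − pKa) = 10^(8.19 − 7.49) = 5.012; fraction as HOCl = 1/(1 + 5.012) = 0.1663.
Free chlorine required for 0.69 ppm HOCl: 0.69 / 0.1663 = 4.148 ppm.
FC to add: 4.148 − 0.5 = 3.648 mg/L as Cl₂.
Cl₂ equivalent: 3.648 mg/L × 239,000 L = 871.9 g.
Product at 56.2% available Cl: 871.9 / 0.562 = 1551 g.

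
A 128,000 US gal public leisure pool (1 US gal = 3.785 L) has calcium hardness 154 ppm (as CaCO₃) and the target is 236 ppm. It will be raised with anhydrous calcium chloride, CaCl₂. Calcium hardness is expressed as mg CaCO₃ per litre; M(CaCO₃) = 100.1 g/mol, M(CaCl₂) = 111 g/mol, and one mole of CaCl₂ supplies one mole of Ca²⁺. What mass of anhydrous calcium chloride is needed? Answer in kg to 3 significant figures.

Volume: 128,000 US gal × 3.785 L/gal = 484,480 L.
Hardness to add: (236 − 154) = 82 mg/L as CaCO₃ × 484,480 L = 39,730 g as CaCO₃.
Moles of Ca²⁺ (1 mol Ca²⁺ ≡ 1 mol CaCO₃): 39,730 / 100.1 g/mol = 396.9 mol.
Mass of CaCl₂: 396.9 × 111 = 44,050 g.

44.1 kg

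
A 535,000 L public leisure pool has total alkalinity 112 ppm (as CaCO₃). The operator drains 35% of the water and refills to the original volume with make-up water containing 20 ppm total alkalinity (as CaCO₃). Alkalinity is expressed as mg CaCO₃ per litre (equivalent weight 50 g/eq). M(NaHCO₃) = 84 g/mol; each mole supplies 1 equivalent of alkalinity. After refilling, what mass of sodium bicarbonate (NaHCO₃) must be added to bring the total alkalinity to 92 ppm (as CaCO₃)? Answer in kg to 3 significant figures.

After draining 35% and refilling: 112 × 0.65 + 20 × 0.35 = 79.8 ppm.
Deficit to target: 92 − 79.8 = 12.2 mg/L.
As CaCO₃: 12.2 mg/L × 535,000 L = 6527 g; ÷ 50 g/eq ÷ 1 = 130.5 mol NaHCO₃.
Mass: 130.5 × 84 = 10,970 g.

11.0 kg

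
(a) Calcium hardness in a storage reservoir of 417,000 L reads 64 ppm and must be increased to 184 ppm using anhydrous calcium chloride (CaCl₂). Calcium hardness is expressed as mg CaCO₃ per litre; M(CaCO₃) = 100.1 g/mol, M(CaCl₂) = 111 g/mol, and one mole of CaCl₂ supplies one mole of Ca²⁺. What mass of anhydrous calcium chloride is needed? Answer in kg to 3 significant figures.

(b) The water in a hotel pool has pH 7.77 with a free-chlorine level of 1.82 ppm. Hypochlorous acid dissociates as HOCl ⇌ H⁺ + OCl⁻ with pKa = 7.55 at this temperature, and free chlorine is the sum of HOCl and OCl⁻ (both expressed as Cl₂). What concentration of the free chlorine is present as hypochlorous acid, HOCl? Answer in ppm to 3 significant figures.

(a) 55.5 kg; (b) 0.684 ppm

(a) Hardness to add: (184 − 64) = 120 mg/L as CaCO₃ × 417,000 L = 50,040 g as CaCO₃.
(a) Moles of Ca²⁺ (1 mol Ca²⁺ ≡ 1 mol CaCO₃): 50,040 / 100.1 g/mol = 499.9 mol.
(a) Mass of CaCl₂: 499.9 × 111 = 55,490 g.

(b) [OCl⁻]/[HOCl] = 10^(pH − pKa) = 10^(7.77 − 7.55) = 10^0.22 = 1.66.
(b) Fraction as HOCl = 1 / (1 + 1.66) = 0.376.
(b) HOCl = 0.376 × 1.82 ppm = 0.6843 ppm.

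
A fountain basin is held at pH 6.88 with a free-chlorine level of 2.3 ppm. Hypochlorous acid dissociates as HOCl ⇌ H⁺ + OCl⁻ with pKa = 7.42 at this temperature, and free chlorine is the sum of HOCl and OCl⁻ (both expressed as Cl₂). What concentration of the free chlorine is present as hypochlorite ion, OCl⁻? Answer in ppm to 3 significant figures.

0.515 ppm

[OCl⁻]/[HOCl] = 10^(pH − pKa) = 10^(6.88 − 7.42) = 10^-0.54 = 0.2884.
Fraction as HOCl = 1 / (1 + 0.2884) = 0.7762.
OCl⁻ = (1 − 0.7762) × 2.3 ppm = 0.5148 ppm.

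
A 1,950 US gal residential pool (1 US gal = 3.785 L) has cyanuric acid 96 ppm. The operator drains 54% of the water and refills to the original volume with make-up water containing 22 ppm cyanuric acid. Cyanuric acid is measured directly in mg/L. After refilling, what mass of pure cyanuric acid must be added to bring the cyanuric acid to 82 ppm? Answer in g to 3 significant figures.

Volume: 1,950 US gal × 3.785 L/gal = 7,381 L.
After draining 54% and refilling: 96 × 0.46 + 22 × 0.54 = 56.04 ppm.
Deficit to target: 82 − 56.04 = 25.96 mg/L.
Mass: 25.96 mg/L × 7,381 L = 191.6 g cyanuric acid.

192 g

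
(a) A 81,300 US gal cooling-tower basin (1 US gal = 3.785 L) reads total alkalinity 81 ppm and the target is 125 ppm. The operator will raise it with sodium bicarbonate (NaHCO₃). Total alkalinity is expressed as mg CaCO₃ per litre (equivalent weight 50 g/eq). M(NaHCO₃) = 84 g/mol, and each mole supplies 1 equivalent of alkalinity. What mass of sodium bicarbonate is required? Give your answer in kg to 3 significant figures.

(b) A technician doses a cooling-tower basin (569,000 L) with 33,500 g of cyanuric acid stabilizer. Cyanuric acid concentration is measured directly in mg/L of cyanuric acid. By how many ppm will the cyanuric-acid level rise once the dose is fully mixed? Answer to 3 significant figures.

(a) Volume: 81,300 US gal × 3.785 L/gal = 307,720 L.
(a) Alkalinity to add: (125 − 81) = 44 mg/L as CaCO₃ × 307,720 L = 13,540 g as CaCO₃.
(a) Equivalents: 13,540 g ÷ 50 g/eq = 270.8 eq.
(a) NaHCO₃ supplies 1 eq per mole → 270.8 mol.
(a) Mass: 270.8 mol × 84 g/mol = 22,750 g.

(b) Rise: 33,500 g / 569,000 L × 1000 = 58.88 mg/L.

(a) 22.7 kg; (b) 58.9 ppm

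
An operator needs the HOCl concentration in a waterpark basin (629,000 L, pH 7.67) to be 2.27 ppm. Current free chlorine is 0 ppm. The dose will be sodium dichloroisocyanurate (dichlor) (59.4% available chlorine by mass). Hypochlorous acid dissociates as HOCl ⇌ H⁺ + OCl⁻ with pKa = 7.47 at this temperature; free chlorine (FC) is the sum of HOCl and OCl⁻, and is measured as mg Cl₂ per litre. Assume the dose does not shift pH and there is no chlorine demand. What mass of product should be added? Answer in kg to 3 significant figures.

6.21 kg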